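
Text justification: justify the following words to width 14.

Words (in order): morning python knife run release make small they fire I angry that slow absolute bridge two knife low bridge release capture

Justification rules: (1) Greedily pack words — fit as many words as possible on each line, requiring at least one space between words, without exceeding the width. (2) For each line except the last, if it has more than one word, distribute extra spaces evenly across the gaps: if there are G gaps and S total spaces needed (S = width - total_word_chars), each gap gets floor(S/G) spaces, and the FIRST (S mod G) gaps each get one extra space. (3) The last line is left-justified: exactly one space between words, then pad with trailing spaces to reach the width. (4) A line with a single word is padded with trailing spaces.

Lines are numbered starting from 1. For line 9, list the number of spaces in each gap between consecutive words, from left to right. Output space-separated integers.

Line 1: ['morning', 'python'] (min_width=14, slack=0)
Line 2: ['knife', 'run'] (min_width=9, slack=5)
Line 3: ['release', 'make'] (min_width=12, slack=2)
Line 4: ['small', 'they'] (min_width=10, slack=4)
Line 5: ['fire', 'I', 'angry'] (min_width=12, slack=2)
Line 6: ['that', 'slow'] (min_width=9, slack=5)
Line 7: ['absolute'] (min_width=8, slack=6)
Line 8: ['bridge', 'two'] (min_width=10, slack=4)
Line 9: ['knife', 'low'] (min_width=9, slack=5)
Line 10: ['bridge', 'release'] (min_width=14, slack=0)
Line 11: ['capture'] (min_width=7, slack=7)

Answer: 6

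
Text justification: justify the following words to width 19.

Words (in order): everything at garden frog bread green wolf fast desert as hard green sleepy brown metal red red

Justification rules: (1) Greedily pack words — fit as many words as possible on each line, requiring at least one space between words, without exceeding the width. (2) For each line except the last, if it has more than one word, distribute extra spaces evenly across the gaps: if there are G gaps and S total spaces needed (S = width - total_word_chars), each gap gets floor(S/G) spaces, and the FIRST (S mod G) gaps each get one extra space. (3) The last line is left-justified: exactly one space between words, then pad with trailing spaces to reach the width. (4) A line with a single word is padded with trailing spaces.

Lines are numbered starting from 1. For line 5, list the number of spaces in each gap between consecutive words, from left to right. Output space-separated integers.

Line 1: ['everything', 'at'] (min_width=13, slack=6)
Line 2: ['garden', 'frog', 'bread'] (min_width=17, slack=2)
Line 3: ['green', 'wolf', 'fast'] (min_width=15, slack=4)
Line 4: ['desert', 'as', 'hard'] (min_width=14, slack=5)
Line 5: ['green', 'sleepy', 'brown'] (min_width=18, slack=1)
Line 6: ['metal', 'red', 'red'] (min_width=13, slack=6)

Answer: 2 1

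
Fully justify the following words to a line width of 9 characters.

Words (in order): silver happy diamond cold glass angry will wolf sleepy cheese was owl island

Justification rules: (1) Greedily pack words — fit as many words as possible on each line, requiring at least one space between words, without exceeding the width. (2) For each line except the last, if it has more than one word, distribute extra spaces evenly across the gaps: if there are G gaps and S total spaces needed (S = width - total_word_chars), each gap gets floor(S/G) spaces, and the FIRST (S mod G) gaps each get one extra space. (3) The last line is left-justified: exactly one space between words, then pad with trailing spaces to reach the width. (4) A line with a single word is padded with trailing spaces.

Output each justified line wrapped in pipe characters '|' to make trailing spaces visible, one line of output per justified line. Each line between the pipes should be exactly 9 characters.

Line 1: ['silver'] (min_width=6, slack=3)
Line 2: ['happy'] (min_width=5, slack=4)
Line 3: ['diamond'] (min_width=7, slack=2)
Line 4: ['cold'] (min_width=4, slack=5)
Line 5: ['glass'] (min_width=5, slack=4)
Line 6: ['angry'] (min_width=5, slack=4)
Line 7: ['will', 'wolf'] (min_width=9, slack=0)
Line 8: ['sleepy'] (min_width=6, slack=3)
Line 9: ['cheese'] (min_width=6, slack=3)
Line 10: ['was', 'owl'] (min_width=7, slack=2)
Line 11: ['island'] (min_width=6, slack=3)

Answer: |silver   |
|happy    |
|diamond  |
|cold     |
|glass    |
|angry    |
|will wolf|
|sleepy   |
|cheese   |
|was   owl|
|island   |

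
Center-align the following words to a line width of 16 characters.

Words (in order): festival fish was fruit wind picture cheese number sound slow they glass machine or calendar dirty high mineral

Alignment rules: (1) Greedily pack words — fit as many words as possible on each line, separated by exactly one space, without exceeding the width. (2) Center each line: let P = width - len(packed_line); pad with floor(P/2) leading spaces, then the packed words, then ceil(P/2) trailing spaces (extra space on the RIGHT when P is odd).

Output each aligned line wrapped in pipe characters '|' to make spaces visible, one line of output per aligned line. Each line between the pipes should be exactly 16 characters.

Line 1: ['festival', 'fish'] (min_width=13, slack=3)
Line 2: ['was', 'fruit', 'wind'] (min_width=14, slack=2)
Line 3: ['picture', 'cheese'] (min_width=14, slack=2)
Line 4: ['number', 'sound'] (min_width=12, slack=4)
Line 5: ['slow', 'they', 'glass'] (min_width=15, slack=1)
Line 6: ['machine', 'or'] (min_width=10, slack=6)
Line 7: ['calendar', 'dirty'] (min_width=14, slack=2)
Line 8: ['high', 'mineral'] (min_width=12, slack=4)

Answer: | festival fish  |
| was fruit wind |
| picture cheese |
|  number sound  |
|slow they glass |
|   machine or   |
| calendar dirty |
|  high mineral  |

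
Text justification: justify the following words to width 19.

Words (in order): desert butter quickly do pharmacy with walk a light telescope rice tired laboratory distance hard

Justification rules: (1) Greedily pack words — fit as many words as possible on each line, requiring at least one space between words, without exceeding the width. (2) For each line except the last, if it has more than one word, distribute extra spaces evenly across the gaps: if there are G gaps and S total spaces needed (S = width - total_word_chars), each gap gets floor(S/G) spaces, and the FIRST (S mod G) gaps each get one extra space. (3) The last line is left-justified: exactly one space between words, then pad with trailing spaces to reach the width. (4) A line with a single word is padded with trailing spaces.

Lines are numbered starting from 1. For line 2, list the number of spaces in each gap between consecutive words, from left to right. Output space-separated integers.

Line 1: ['desert', 'butter'] (min_width=13, slack=6)
Line 2: ['quickly', 'do', 'pharmacy'] (min_width=19, slack=0)
Line 3: ['with', 'walk', 'a', 'light'] (min_width=17, slack=2)
Line 4: ['telescope', 'rice'] (min_width=14, slack=5)
Line 5: ['tired', 'laboratory'] (min_width=16, slack=3)
Line 6: ['distance', 'hard'] (min_width=13, slack=6)

Answer: 1 1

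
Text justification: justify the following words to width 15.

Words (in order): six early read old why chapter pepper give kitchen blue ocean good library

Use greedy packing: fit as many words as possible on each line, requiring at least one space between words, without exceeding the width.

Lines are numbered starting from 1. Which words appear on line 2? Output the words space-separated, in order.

Line 1: ['six', 'early', 'read'] (min_width=14, slack=1)
Line 2: ['old', 'why', 'chapter'] (min_width=15, slack=0)
Line 3: ['pepper', 'give'] (min_width=11, slack=4)
Line 4: ['kitchen', 'blue'] (min_width=12, slack=3)
Line 5: ['ocean', 'good'] (min_width=10, slack=5)
Line 6: ['library'] (min_width=7, slack=8)

Answer: old why chapter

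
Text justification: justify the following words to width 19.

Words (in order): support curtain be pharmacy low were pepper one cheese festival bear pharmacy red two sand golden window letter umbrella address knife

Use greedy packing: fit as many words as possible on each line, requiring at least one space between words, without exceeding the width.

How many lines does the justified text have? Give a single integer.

Line 1: ['support', 'curtain', 'be'] (min_width=18, slack=1)
Line 2: ['pharmacy', 'low', 'were'] (min_width=17, slack=2)
Line 3: ['pepper', 'one', 'cheese'] (min_width=17, slack=2)
Line 4: ['festival', 'bear'] (min_width=13, slack=6)
Line 5: ['pharmacy', 'red', 'two'] (min_width=16, slack=3)
Line 6: ['sand', 'golden', 'window'] (min_width=18, slack=1)
Line 7: ['letter', 'umbrella'] (min_width=15, slack=4)
Line 8: ['address', 'knife'] (min_width=13, slack=6)
Total lines: 8

Answer: 8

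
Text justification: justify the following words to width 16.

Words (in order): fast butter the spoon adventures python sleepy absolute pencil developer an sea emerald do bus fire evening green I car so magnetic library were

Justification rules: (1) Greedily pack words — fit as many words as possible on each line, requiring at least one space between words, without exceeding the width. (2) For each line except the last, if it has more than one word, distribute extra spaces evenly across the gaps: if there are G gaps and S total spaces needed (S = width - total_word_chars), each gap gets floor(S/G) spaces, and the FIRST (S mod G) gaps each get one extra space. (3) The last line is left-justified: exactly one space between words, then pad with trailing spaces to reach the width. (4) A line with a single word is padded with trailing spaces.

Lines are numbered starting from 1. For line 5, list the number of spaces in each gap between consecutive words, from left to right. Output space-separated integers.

Line 1: ['fast', 'butter', 'the'] (min_width=15, slack=1)
Line 2: ['spoon', 'adventures'] (min_width=16, slack=0)
Line 3: ['python', 'sleepy'] (min_width=13, slack=3)
Line 4: ['absolute', 'pencil'] (min_width=15, slack=1)
Line 5: ['developer', 'an', 'sea'] (min_width=16, slack=0)
Line 6: ['emerald', 'do', 'bus'] (min_width=14, slack=2)
Line 7: ['fire', 'evening'] (min_width=12, slack=4)
Line 8: ['green', 'I', 'car', 'so'] (min_width=14, slack=2)
Line 9: ['magnetic', 'library'] (min_width=16, slack=0)
Line 10: ['were'] (min_width=4, slack=12)

Answer: 1 1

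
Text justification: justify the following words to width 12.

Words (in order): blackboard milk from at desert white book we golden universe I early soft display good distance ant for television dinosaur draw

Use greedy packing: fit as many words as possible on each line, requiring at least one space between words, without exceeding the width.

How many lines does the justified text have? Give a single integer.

Line 1: ['blackboard'] (min_width=10, slack=2)
Line 2: ['milk', 'from', 'at'] (min_width=12, slack=0)
Line 3: ['desert', 'white'] (min_width=12, slack=0)
Line 4: ['book', 'we'] (min_width=7, slack=5)
Line 5: ['golden'] (min_width=6, slack=6)
Line 6: ['universe', 'I'] (min_width=10, slack=2)
Line 7: ['early', 'soft'] (min_width=10, slack=2)
Line 8: ['display', 'good'] (min_width=12, slack=0)
Line 9: ['distance', 'ant'] (min_width=12, slack=0)
Line 10: ['for'] (min_width=3, slack=9)
Line 11: ['television'] (min_width=10, slack=2)
Line 12: ['dinosaur'] (min_width=8, slack=4)
Line 13: ['draw'] (min_width=4, slack=8)
Total lines: 13

Answer: 13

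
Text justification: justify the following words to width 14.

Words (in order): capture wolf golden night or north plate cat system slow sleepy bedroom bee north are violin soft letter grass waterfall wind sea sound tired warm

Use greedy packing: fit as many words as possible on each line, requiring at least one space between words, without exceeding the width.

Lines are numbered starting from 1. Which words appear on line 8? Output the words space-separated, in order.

Answer: violin soft

Derivation:
Line 1: ['capture', 'wolf'] (min_width=12, slack=2)
Line 2: ['golden', 'night'] (min_width=12, slack=2)
Line 3: ['or', 'north', 'plate'] (min_width=14, slack=0)
Line 4: ['cat', 'system'] (min_width=10, slack=4)
Line 5: ['slow', 'sleepy'] (min_width=11, slack=3)
Line 6: ['bedroom', 'bee'] (min_width=11, slack=3)
Line 7: ['north', 'are'] (min_width=9, slack=5)
Line 8: ['violin', 'soft'] (min_width=11, slack=3)
Line 9: ['letter', 'grass'] (min_width=12, slack=2)
Line 10: ['waterfall', 'wind'] (min_width=14, slack=0)
Line 11: ['sea', 'sound'] (min_width=9, slack=5)
Line 12: ['tired', 'warm'] (min_width=10, slack=4)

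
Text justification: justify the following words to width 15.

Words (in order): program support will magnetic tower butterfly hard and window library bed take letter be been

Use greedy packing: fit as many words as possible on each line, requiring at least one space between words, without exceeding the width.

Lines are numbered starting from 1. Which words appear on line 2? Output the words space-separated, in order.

Answer: will magnetic

Derivation:
Line 1: ['program', 'support'] (min_width=15, slack=0)
Line 2: ['will', 'magnetic'] (min_width=13, slack=2)
Line 3: ['tower', 'butterfly'] (min_width=15, slack=0)
Line 4: ['hard', 'and', 'window'] (min_width=15, slack=0)
Line 5: ['library', 'bed'] (min_width=11, slack=4)
Line 6: ['take', 'letter', 'be'] (min_width=14, slack=1)
Line 7: ['been'] (min_width=4, slack=11)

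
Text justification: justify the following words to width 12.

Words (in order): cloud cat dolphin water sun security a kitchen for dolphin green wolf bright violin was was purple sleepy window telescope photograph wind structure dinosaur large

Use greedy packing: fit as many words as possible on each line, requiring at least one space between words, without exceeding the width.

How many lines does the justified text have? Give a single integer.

Line 1: ['cloud', 'cat'] (min_width=9, slack=3)
Line 2: ['dolphin'] (min_width=7, slack=5)
Line 3: ['water', 'sun'] (min_width=9, slack=3)
Line 4: ['security', 'a'] (min_width=10, slack=2)
Line 5: ['kitchen', 'for'] (min_width=11, slack=1)
Line 6: ['dolphin'] (min_width=7, slack=5)
Line 7: ['green', 'wolf'] (min_width=10, slack=2)
Line 8: ['bright'] (min_width=6, slack=6)
Line 9: ['violin', 'was'] (min_width=10, slack=2)
Line 10: ['was', 'purple'] (min_width=10, slack=2)
Line 11: ['sleepy'] (min_width=6, slack=6)
Line 12: ['window'] (min_width=6, slack=6)
Line 13: ['telescope'] (min_width=9, slack=3)
Line 14: ['photograph'] (min_width=10, slack=2)
Line 15: ['wind'] (min_width=4, slack=8)
Line 16: ['structure'] (min_width=9, slack=3)
Line 17: ['dinosaur'] (min_width=8, slack=4)
Line 18: ['large'] (min_width=5, slack=7)
Total lines: 18

Answer: 18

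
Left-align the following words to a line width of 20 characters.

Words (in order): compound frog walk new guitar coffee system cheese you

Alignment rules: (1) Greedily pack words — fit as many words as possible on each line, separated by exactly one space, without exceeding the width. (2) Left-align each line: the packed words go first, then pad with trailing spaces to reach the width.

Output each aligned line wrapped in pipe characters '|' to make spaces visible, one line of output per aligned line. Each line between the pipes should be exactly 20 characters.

Answer: |compound frog walk  |
|new guitar coffee   |
|system cheese you   |

Derivation:
Line 1: ['compound', 'frog', 'walk'] (min_width=18, slack=2)
Line 2: ['new', 'guitar', 'coffee'] (min_width=17, slack=3)
Line 3: ['system', 'cheese', 'you'] (min_width=17, slack=3)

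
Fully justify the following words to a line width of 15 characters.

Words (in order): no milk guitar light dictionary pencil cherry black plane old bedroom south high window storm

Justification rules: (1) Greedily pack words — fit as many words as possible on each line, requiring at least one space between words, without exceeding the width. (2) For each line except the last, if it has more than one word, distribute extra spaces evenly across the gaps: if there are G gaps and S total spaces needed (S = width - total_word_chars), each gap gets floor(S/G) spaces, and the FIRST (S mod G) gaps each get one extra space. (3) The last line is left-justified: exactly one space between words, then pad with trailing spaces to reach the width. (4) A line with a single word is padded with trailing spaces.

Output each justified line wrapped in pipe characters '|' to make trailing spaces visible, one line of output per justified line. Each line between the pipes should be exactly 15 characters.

Line 1: ['no', 'milk', 'guitar'] (min_width=14, slack=1)
Line 2: ['light'] (min_width=5, slack=10)
Line 3: ['dictionary'] (min_width=10, slack=5)
Line 4: ['pencil', 'cherry'] (min_width=13, slack=2)
Line 5: ['black', 'plane', 'old'] (min_width=15, slack=0)
Line 6: ['bedroom', 'south'] (min_width=13, slack=2)
Line 7: ['high', 'window'] (min_width=11, slack=4)
Line 8: ['storm'] (min_width=5, slack=10)

Answer: |no  milk guitar|
|light          |
|dictionary     |
|pencil   cherry|
|black plane old|
|bedroom   south|
|high     window|
|storm          |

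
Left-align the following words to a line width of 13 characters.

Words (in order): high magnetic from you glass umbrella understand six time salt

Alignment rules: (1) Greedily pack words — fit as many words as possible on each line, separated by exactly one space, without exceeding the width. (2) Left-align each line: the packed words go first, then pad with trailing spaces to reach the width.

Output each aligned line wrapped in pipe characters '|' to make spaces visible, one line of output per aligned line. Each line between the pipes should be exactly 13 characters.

Line 1: ['high', 'magnetic'] (min_width=13, slack=0)
Line 2: ['from', 'you'] (min_width=8, slack=5)
Line 3: ['glass'] (min_width=5, slack=8)
Line 4: ['umbrella'] (min_width=8, slack=5)
Line 5: ['understand'] (min_width=10, slack=3)
Line 6: ['six', 'time', 'salt'] (min_width=13, slack=0)

Answer: |high magnetic|
|from you     |
|glass        |
|umbrella     |
|understand   |
|six time salt|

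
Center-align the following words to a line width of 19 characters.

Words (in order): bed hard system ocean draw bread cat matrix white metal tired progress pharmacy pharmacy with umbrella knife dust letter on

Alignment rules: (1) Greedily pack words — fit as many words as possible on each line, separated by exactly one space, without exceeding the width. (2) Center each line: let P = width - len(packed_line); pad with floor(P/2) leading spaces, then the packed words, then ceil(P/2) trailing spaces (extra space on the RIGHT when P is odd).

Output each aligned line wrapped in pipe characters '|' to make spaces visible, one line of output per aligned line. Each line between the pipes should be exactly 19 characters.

Line 1: ['bed', 'hard', 'system'] (min_width=15, slack=4)
Line 2: ['ocean', 'draw', 'bread'] (min_width=16, slack=3)
Line 3: ['cat', 'matrix', 'white'] (min_width=16, slack=3)
Line 4: ['metal', 'tired'] (min_width=11, slack=8)
Line 5: ['progress', 'pharmacy'] (min_width=17, slack=2)
Line 6: ['pharmacy', 'with'] (min_width=13, slack=6)
Line 7: ['umbrella', 'knife', 'dust'] (min_width=19, slack=0)
Line 8: ['letter', 'on'] (min_width=9, slack=10)

Answer: |  bed hard system  |
| ocean draw bread  |
| cat matrix white  |
|    metal tired    |
| progress pharmacy |
|   pharmacy with   |
|umbrella knife dust|
|     letter on     |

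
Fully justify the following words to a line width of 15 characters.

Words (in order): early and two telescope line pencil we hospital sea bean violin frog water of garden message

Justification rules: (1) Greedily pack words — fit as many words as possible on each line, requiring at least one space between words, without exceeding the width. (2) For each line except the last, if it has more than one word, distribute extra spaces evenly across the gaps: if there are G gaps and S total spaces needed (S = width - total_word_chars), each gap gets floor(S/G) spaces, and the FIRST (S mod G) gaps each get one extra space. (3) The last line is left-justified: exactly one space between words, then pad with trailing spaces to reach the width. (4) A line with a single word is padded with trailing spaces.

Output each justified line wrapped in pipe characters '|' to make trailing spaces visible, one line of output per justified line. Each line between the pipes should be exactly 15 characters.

Answer: |early  and  two|
|telescope  line|
|pencil       we|
|hospital    sea|
|bean     violin|
|frog  water  of|
|garden message |

Derivation:
Line 1: ['early', 'and', 'two'] (min_width=13, slack=2)
Line 2: ['telescope', 'line'] (min_width=14, slack=1)
Line 3: ['pencil', 'we'] (min_width=9, slack=6)
Line 4: ['hospital', 'sea'] (min_width=12, slack=3)
Line 5: ['bean', 'violin'] (min_width=11, slack=4)
Line 6: ['frog', 'water', 'of'] (min_width=13, slack=2)
Line 7: ['garden', 'message'] (min_width=14, slack=1)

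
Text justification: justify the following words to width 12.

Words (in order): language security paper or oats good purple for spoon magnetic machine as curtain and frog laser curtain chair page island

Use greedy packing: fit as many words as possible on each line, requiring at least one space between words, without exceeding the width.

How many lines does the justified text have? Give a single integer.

Answer: 13

Derivation:
Line 1: ['language'] (min_width=8, slack=4)
Line 2: ['security'] (min_width=8, slack=4)
Line 3: ['paper', 'or'] (min_width=8, slack=4)
Line 4: ['oats', 'good'] (min_width=9, slack=3)
Line 5: ['purple', 'for'] (min_width=10, slack=2)
Line 6: ['spoon'] (min_width=5, slack=7)
Line 7: ['magnetic'] (min_width=8, slack=4)
Line 8: ['machine', 'as'] (min_width=10, slack=2)
Line 9: ['curtain', 'and'] (min_width=11, slack=1)
Line 10: ['frog', 'laser'] (min_width=10, slack=2)
Line 11: ['curtain'] (min_width=7, slack=5)
Line 12: ['chair', 'page'] (min_width=10, slack=2)
Line 13: ['island'] (min_width=6, slack=6)
Total lines: 13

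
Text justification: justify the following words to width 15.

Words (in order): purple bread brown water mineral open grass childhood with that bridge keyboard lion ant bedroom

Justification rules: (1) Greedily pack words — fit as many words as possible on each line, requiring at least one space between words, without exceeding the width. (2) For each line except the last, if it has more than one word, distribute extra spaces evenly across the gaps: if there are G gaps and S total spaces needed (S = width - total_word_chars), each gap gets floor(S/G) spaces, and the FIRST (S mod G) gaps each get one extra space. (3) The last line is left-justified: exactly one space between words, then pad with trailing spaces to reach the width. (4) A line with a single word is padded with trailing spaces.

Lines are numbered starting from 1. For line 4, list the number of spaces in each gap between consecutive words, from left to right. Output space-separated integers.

Line 1: ['purple', 'bread'] (min_width=12, slack=3)
Line 2: ['brown', 'water'] (min_width=11, slack=4)
Line 3: ['mineral', 'open'] (min_width=12, slack=3)
Line 4: ['grass', 'childhood'] (min_width=15, slack=0)
Line 5: ['with', 'that'] (min_width=9, slack=6)
Line 6: ['bridge', 'keyboard'] (min_width=15, slack=0)
Line 7: ['lion', 'ant'] (min_width=8, slack=7)
Line 8: ['bedroom'] (min_width=7, slack=8)

Answer: 1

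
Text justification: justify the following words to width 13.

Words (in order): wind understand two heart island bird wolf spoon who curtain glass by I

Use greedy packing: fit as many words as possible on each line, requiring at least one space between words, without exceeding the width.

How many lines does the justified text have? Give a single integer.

Answer: 7

Derivation:
Line 1: ['wind'] (min_width=4, slack=9)
Line 2: ['understand'] (min_width=10, slack=3)
Line 3: ['two', 'heart'] (min_width=9, slack=4)
Line 4: ['island', 'bird'] (min_width=11, slack=2)
Line 5: ['wolf', 'spoon'] (min_width=10, slack=3)
Line 6: ['who', 'curtain'] (min_width=11, slack=2)
Line 7: ['glass', 'by', 'I'] (min_width=10, slack=3)
Total lines: 7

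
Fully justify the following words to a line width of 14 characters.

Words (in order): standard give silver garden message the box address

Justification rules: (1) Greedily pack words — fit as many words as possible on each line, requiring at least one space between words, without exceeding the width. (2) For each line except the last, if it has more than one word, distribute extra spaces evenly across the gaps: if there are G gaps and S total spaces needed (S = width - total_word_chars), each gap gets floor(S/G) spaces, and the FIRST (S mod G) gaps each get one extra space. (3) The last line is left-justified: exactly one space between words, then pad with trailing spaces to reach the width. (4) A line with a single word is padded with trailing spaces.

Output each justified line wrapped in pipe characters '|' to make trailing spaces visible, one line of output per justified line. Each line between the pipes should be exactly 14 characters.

Answer: |standard  give|
|silver  garden|
|message    the|
|box address   |

Derivation:
Line 1: ['standard', 'give'] (min_width=13, slack=1)
Line 2: ['silver', 'garden'] (min_width=13, slack=1)
Line 3: ['message', 'the'] (min_width=11, slack=3)
Line 4: ['box', 'address'] (min_width=11, slack=3)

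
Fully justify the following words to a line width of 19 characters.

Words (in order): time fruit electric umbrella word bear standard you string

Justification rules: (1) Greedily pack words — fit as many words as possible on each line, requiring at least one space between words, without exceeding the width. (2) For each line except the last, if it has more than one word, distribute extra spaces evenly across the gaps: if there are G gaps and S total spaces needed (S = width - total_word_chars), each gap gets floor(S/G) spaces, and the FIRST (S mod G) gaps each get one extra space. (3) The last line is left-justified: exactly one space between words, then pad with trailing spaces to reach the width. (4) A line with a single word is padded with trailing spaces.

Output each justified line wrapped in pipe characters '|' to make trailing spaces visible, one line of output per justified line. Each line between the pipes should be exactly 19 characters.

Line 1: ['time', 'fruit', 'electric'] (min_width=19, slack=0)
Line 2: ['umbrella', 'word', 'bear'] (min_width=18, slack=1)
Line 3: ['standard', 'you', 'string'] (min_width=19, slack=0)

Answer: |time fruit electric|
|umbrella  word bear|
|standard you string|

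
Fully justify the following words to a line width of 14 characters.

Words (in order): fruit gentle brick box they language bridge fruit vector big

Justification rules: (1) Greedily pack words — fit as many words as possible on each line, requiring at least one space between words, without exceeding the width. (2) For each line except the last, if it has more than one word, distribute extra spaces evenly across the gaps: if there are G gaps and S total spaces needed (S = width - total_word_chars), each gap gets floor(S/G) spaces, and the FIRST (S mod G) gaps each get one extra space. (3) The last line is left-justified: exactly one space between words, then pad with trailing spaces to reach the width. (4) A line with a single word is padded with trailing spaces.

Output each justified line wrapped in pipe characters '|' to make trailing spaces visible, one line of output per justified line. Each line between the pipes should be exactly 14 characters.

Line 1: ['fruit', 'gentle'] (min_width=12, slack=2)
Line 2: ['brick', 'box', 'they'] (min_width=14, slack=0)
Line 3: ['language'] (min_width=8, slack=6)
Line 4: ['bridge', 'fruit'] (min_width=12, slack=2)
Line 5: ['vector', 'big'] (min_width=10, slack=4)

Answer: |fruit   gentle|
|brick box they|
|language      |
|bridge   fruit|
|vector big    |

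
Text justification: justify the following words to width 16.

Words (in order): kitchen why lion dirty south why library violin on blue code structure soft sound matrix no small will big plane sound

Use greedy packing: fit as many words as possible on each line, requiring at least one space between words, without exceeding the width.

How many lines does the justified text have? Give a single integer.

Line 1: ['kitchen', 'why', 'lion'] (min_width=16, slack=0)
Line 2: ['dirty', 'south', 'why'] (min_width=15, slack=1)
Line 3: ['library', 'violin'] (min_width=14, slack=2)
Line 4: ['on', 'blue', 'code'] (min_width=12, slack=4)
Line 5: ['structure', 'soft'] (min_width=14, slack=2)
Line 6: ['sound', 'matrix', 'no'] (min_width=15, slack=1)
Line 7: ['small', 'will', 'big'] (min_width=14, slack=2)
Line 8: ['plane', 'sound'] (min_width=11, slack=5)
Total lines: 8

Answer: 8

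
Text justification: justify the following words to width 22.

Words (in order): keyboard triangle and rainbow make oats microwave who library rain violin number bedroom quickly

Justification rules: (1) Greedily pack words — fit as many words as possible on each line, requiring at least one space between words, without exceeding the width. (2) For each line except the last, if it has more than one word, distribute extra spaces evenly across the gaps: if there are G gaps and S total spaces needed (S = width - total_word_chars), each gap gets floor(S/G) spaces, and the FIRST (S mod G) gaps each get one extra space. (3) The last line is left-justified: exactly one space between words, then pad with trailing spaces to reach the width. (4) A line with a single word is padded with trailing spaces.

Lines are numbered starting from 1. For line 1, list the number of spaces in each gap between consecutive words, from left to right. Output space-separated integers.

Line 1: ['keyboard', 'triangle', 'and'] (min_width=21, slack=1)
Line 2: ['rainbow', 'make', 'oats'] (min_width=17, slack=5)
Line 3: ['microwave', 'who', 'library'] (min_width=21, slack=1)
Line 4: ['rain', 'violin', 'number'] (min_width=18, slack=4)
Line 5: ['bedroom', 'quickly'] (min_width=15, slack=7)

Answer: 2 1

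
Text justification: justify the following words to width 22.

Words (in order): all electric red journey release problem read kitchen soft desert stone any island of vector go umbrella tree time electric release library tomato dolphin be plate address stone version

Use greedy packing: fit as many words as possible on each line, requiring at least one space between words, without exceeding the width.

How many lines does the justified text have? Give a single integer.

Line 1: ['all', 'electric', 'red'] (min_width=16, slack=6)
Line 2: ['journey', 'release'] (min_width=15, slack=7)
Line 3: ['problem', 'read', 'kitchen'] (min_width=20, slack=2)
Line 4: ['soft', 'desert', 'stone', 'any'] (min_width=21, slack=1)
Line 5: ['island', 'of', 'vector', 'go'] (min_width=19, slack=3)
Line 6: ['umbrella', 'tree', 'time'] (min_width=18, slack=4)
Line 7: ['electric', 'release'] (min_width=16, slack=6)
Line 8: ['library', 'tomato', 'dolphin'] (min_width=22, slack=0)
Line 9: ['be', 'plate', 'address', 'stone'] (min_width=22, slack=0)
Line 10: ['version'] (min_width=7, slack=15)
Total lines: 10

Answer: 10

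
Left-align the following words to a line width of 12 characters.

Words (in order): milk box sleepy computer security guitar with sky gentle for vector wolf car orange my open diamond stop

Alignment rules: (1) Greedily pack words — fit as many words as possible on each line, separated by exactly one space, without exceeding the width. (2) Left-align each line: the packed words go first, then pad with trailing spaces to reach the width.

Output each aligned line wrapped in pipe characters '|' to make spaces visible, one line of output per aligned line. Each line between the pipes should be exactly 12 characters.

Answer: |milk box    |
|sleepy      |
|computer    |
|security    |
|guitar with |
|sky gentle  |
|for vector  |
|wolf car    |
|orange my   |
|open diamond|
|stop        |

Derivation:
Line 1: ['milk', 'box'] (min_width=8, slack=4)
Line 2: ['sleepy'] (min_width=6, slack=6)
Line 3: ['computer'] (min_width=8, slack=4)
Line 4: ['security'] (min_width=8, slack=4)
Line 5: ['guitar', 'with'] (min_width=11, slack=1)
Line 6: ['sky', 'gentle'] (min_width=10, slack=2)
Line 7: ['for', 'vector'] (min_width=10, slack=2)
Line 8: ['wolf', 'car'] (min_width=8, slack=4)
Line 9: ['orange', 'my'] (min_width=9, slack=3)
Line 10: ['open', 'diamond'] (min_width=12, slack=0)
Line 11: ['stop'] (min_width=4, slack=8)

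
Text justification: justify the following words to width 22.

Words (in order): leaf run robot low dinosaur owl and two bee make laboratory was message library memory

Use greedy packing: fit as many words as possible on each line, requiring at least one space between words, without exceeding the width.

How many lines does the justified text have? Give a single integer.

Line 1: ['leaf', 'run', 'robot', 'low'] (min_width=18, slack=4)
Line 2: ['dinosaur', 'owl', 'and', 'two'] (min_width=20, slack=2)
Line 3: ['bee', 'make', 'laboratory'] (min_width=19, slack=3)
Line 4: ['was', 'message', 'library'] (min_width=19, slack=3)
Line 5: ['memory'] (min_width=6, slack=16)
Total lines: 5

Answer: 5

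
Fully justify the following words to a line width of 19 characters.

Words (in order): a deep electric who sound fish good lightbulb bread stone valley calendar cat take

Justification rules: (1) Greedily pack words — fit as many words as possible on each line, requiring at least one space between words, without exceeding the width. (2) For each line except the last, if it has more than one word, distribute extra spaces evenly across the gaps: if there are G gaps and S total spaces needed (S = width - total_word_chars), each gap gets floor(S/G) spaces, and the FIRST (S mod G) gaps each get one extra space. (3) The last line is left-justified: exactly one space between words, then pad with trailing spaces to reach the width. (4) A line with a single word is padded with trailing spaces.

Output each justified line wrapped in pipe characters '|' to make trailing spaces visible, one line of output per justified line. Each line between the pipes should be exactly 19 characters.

Answer: |a deep electric who|
|sound   fish   good|
|lightbulb     bread|
|stone        valley|
|calendar cat take  |

Derivation:
Line 1: ['a', 'deep', 'electric', 'who'] (min_width=19, slack=0)
Line 2: ['sound', 'fish', 'good'] (min_width=15, slack=4)
Line 3: ['lightbulb', 'bread'] (min_width=15, slack=4)
Line 4: ['stone', 'valley'] (min_width=12, slack=7)
Line 5: ['calendar', 'cat', 'take'] (min_width=17, slack=2)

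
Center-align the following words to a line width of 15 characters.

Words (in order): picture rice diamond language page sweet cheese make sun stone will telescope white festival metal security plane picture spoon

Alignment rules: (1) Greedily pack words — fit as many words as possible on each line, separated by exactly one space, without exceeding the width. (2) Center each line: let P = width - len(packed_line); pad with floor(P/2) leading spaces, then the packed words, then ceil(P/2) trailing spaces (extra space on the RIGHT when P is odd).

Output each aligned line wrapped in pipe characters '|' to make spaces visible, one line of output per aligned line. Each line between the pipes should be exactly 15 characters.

Line 1: ['picture', 'rice'] (min_width=12, slack=3)
Line 2: ['diamond'] (min_width=7, slack=8)
Line 3: ['language', 'page'] (min_width=13, slack=2)
Line 4: ['sweet', 'cheese'] (min_width=12, slack=3)
Line 5: ['make', 'sun', 'stone'] (min_width=14, slack=1)
Line 6: ['will', 'telescope'] (min_width=14, slack=1)
Line 7: ['white', 'festival'] (min_width=14, slack=1)
Line 8: ['metal', 'security'] (min_width=14, slack=1)
Line 9: ['plane', 'picture'] (min_width=13, slack=2)
Line 10: ['spoon'] (min_width=5, slack=10)

Answer: | picture rice  |
|    diamond    |
| language page |
| sweet cheese  |
|make sun stone |
|will telescope |
|white festival |
|metal security |
| plane picture |
|     spoon     |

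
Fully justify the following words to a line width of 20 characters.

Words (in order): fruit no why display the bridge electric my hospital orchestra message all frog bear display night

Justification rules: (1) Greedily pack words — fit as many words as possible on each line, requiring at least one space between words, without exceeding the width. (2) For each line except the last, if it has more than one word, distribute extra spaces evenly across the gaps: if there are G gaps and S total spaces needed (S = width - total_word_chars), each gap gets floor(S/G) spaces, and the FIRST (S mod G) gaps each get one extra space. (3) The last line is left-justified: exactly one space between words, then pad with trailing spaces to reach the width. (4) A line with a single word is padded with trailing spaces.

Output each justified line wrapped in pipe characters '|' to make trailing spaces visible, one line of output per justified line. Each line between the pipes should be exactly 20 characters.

Answer: |fruit no why display|
|the  bridge electric|
|my          hospital|
|orchestra    message|
|all     frog    bear|
|display night       |

Derivation:
Line 1: ['fruit', 'no', 'why', 'display'] (min_width=20, slack=0)
Line 2: ['the', 'bridge', 'electric'] (min_width=19, slack=1)
Line 3: ['my', 'hospital'] (min_width=11, slack=9)
Line 4: ['orchestra', 'message'] (min_width=17, slack=3)
Line 5: ['all', 'frog', 'bear'] (min_width=13, slack=7)
Line 6: ['display', 'night'] (min_width=13, slack=7)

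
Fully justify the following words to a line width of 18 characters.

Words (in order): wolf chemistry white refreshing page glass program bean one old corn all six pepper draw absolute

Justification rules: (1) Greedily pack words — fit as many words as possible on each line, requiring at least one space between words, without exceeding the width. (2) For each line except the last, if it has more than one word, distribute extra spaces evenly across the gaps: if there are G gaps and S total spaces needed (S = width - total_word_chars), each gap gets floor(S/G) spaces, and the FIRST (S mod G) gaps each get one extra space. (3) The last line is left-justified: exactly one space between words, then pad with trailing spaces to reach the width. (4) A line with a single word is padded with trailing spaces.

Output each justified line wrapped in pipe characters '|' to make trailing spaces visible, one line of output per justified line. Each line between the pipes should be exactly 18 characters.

Answer: |wolf     chemistry|
|white   refreshing|
|page glass program|
|bean  one old corn|
|all   six   pepper|
|draw absolute     |

Derivation:
Line 1: ['wolf', 'chemistry'] (min_width=14, slack=4)
Line 2: ['white', 'refreshing'] (min_width=16, slack=2)
Line 3: ['page', 'glass', 'program'] (min_width=18, slack=0)
Line 4: ['bean', 'one', 'old', 'corn'] (min_width=17, slack=1)
Line 5: ['all', 'six', 'pepper'] (min_width=14, slack=4)
Line 6: ['draw', 'absolute'] (min_width=13, slack=5)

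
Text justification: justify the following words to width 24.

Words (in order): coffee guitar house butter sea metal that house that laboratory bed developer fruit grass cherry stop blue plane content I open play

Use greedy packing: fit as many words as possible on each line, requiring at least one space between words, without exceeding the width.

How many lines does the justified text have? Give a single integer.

Line 1: ['coffee', 'guitar', 'house'] (min_width=19, slack=5)
Line 2: ['butter', 'sea', 'metal', 'that'] (min_width=21, slack=3)
Line 3: ['house', 'that', 'laboratory'] (min_width=21, slack=3)
Line 4: ['bed', 'developer', 'fruit'] (min_width=19, slack=5)
Line 5: ['grass', 'cherry', 'stop', 'blue'] (min_width=22, slack=2)
Line 6: ['plane', 'content', 'I', 'open'] (min_width=20, slack=4)
Line 7: ['play'] (min_width=4, slack=20)
Total lines: 7

Answer: 7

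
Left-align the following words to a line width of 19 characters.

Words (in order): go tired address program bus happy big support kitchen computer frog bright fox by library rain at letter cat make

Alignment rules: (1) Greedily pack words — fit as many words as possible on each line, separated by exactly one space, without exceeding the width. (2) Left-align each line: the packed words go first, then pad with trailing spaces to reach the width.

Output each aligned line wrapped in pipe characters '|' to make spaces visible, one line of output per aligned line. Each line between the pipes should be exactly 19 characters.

Line 1: ['go', 'tired', 'address'] (min_width=16, slack=3)
Line 2: ['program', 'bus', 'happy'] (min_width=17, slack=2)
Line 3: ['big', 'support', 'kitchen'] (min_width=19, slack=0)
Line 4: ['computer', 'frog'] (min_width=13, slack=6)
Line 5: ['bright', 'fox', 'by'] (min_width=13, slack=6)
Line 6: ['library', 'rain', 'at'] (min_width=15, slack=4)
Line 7: ['letter', 'cat', 'make'] (min_width=15, slack=4)

Answer: |go tired address   |
|program bus happy  |
|big support kitchen|
|computer frog      |
|bright fox by      |
|library rain at    |
|letter cat make    |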